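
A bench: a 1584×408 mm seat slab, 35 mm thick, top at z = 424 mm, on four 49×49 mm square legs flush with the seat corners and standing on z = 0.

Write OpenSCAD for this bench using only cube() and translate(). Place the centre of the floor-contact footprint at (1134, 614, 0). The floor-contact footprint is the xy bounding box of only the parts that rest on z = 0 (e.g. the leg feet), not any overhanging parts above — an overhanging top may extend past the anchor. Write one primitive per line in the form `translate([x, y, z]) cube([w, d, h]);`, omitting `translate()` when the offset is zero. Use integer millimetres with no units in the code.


translate([342, 410, 389]) cube([1584, 408, 35]);
translate([342, 410, 0]) cube([49, 49, 389]);
translate([342, 769, 0]) cube([49, 49, 389]);
translate([1877, 410, 0]) cube([49, 49, 389]);
translate([1877, 769, 0]) cube([49, 49, 389]);


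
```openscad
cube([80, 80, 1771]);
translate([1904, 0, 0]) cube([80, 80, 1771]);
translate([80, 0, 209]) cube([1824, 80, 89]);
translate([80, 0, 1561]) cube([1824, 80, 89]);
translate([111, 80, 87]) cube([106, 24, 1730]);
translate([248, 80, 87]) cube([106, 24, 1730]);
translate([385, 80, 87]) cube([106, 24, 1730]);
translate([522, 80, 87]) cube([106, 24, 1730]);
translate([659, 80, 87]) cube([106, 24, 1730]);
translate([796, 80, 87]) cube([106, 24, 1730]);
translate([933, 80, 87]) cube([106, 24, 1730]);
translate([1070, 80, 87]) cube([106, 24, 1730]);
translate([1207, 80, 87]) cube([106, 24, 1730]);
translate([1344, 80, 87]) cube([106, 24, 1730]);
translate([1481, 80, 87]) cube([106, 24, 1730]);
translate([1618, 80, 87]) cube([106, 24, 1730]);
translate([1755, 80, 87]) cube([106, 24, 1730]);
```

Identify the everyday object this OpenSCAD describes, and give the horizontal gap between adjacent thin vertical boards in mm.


A fence section. The picket gap is 31 mm.

Two posts, two rails, 13 pickets — a fence section. Span 1824 mm holds 13 pickets of 106 mm with 14 equal gaps: ⌊(1824 − 13·106) / 14⌋ = 31 mm.


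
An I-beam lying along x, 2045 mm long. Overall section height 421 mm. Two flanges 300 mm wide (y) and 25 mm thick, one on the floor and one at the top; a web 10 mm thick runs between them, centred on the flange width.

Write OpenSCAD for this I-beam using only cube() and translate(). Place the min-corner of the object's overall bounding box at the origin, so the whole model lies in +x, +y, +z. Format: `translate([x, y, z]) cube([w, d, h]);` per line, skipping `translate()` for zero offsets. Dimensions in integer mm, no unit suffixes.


cube([2045, 300, 25]);
translate([0, 145, 25]) cube([2045, 10, 371]);
translate([0, 0, 396]) cube([2045, 300, 25]);


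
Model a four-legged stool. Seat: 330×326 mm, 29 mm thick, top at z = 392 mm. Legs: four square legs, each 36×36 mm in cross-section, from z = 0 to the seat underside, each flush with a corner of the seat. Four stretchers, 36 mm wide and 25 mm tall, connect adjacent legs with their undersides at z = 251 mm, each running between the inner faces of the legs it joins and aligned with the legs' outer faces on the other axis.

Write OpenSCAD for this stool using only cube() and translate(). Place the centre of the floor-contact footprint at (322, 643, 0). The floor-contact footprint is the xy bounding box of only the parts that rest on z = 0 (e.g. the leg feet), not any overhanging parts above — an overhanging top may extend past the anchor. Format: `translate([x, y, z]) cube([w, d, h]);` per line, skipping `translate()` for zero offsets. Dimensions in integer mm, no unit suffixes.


translate([157, 480, 363]) cube([330, 326, 29]);
translate([157, 480, 0]) cube([36, 36, 363]);
translate([451, 480, 0]) cube([36, 36, 363]);
translate([157, 770, 0]) cube([36, 36, 363]);
translate([451, 770, 0]) cube([36, 36, 363]);
translate([193, 480, 251]) cube([258, 36, 25]);
translate([193, 770, 251]) cube([258, 36, 25]);
translate([157, 516, 251]) cube([36, 254, 25]);
translate([451, 516, 251]) cube([36, 254, 25]);


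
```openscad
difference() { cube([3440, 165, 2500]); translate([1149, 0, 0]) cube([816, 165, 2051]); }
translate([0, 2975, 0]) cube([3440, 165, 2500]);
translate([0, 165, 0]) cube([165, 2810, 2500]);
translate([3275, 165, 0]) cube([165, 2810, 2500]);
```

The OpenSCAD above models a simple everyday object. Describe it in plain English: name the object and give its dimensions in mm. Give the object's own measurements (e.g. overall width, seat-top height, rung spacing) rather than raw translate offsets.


A single room: four walls, each 2500 mm tall and 165 mm thick, enclosing an outside footprint 3440×3140 mm (x × y), no floor or roof. The front and back walls (−y and +y sides) run the full x-width; the side walls fit between their inner faces. A door opening 816 mm wide and 2051 mm tall is cut through the front wall from the floor up, its −x edge 1149 mm from the wall's −x end.


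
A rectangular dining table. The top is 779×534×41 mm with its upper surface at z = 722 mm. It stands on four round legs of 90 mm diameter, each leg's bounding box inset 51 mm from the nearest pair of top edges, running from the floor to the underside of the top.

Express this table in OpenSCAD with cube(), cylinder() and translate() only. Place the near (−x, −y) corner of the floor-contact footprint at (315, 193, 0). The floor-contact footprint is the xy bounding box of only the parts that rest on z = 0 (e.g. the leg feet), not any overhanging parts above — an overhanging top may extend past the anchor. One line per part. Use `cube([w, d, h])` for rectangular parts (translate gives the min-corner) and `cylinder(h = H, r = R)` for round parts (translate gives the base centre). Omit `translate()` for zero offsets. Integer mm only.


// leg_h = 722 - 41 = 681
translate([264, 142, 681]) cube([779, 534, 41]);
translate([360, 238, 0]) cylinder(h = 681, r = 45);
translate([947, 238, 0]) cylinder(h = 681, r = 45);
translate([360, 580, 0]) cylinder(h = 681, r = 45);
translate([947, 580, 0]) cylinder(h = 681, r = 45);


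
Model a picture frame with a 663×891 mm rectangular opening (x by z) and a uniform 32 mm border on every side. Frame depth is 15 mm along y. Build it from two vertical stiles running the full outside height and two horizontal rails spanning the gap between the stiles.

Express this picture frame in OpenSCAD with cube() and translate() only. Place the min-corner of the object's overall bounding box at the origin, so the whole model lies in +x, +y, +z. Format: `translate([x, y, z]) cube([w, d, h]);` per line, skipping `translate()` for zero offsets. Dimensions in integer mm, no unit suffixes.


cube([32, 15, 955]);
translate([695, 0, 0]) cube([32, 15, 955]);
translate([32, 0, 0]) cube([663, 15, 32]);
translate([32, 0, 923]) cube([663, 15, 32]);


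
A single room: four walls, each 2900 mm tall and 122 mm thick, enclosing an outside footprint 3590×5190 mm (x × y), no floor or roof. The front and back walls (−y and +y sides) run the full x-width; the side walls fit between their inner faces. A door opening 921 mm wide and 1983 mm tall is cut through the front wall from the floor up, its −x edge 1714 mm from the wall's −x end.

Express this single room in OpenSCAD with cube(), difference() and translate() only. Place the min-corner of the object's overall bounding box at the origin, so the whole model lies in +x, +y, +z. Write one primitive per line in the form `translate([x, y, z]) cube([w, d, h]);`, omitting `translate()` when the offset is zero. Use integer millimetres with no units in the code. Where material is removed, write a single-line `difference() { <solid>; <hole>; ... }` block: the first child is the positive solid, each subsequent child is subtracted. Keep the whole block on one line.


difference() { cube([3590, 122, 2900]); translate([1714, 0, 0]) cube([921, 122, 1983]); }
translate([0, 5068, 0]) cube([3590, 122, 2900]);
translate([0, 122, 0]) cube([122, 4946, 2900]);
translate([3468, 122, 0]) cube([122, 4946, 2900]);


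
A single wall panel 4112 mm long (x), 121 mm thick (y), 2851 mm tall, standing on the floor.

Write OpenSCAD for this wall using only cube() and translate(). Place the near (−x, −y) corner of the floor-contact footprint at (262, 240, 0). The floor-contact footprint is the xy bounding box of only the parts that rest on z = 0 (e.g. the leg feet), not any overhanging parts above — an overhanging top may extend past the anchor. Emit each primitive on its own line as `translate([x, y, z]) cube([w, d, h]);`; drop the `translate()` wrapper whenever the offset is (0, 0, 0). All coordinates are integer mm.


translate([262, 240, 0]) cube([4112, 121, 2851]);


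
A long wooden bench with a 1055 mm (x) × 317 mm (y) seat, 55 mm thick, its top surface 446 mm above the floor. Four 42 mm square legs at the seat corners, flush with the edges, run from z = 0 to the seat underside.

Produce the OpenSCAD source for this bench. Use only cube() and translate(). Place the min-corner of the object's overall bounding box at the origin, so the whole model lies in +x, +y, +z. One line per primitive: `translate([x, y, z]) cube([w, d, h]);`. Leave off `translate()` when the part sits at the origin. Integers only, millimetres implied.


translate([0, 0, 391]) cube([1055, 317, 55]);
cube([42, 42, 391]);
translate([0, 275, 0]) cube([42, 42, 391]);
translate([1013, 0, 0]) cube([42, 42, 391]);
translate([1013, 275, 0]) cube([42, 42, 391]);


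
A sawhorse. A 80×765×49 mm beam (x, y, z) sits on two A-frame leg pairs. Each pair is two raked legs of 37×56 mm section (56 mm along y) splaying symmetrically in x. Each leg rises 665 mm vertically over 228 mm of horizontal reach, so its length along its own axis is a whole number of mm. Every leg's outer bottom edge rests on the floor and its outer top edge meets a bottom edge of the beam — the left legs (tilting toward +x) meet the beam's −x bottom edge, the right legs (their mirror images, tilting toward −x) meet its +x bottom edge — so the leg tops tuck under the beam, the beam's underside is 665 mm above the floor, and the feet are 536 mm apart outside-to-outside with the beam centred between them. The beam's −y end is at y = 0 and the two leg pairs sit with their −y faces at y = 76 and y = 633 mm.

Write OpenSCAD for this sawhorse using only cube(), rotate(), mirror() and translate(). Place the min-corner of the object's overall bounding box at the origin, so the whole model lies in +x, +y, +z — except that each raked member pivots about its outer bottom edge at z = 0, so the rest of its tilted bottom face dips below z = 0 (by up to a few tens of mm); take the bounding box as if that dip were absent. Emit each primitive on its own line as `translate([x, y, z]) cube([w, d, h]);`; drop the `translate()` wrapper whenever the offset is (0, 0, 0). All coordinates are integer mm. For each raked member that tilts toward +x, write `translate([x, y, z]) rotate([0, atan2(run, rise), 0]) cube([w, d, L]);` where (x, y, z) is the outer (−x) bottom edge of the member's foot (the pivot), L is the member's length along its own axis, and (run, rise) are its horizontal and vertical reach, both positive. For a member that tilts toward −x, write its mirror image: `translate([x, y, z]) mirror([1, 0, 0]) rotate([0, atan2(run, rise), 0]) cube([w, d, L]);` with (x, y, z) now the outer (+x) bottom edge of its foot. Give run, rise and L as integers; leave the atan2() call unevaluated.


// leg length = √(228² + 665²) = 703
// right-leg outer foot x = 2·228 + 80 = 536
// beam min-corner = (228, 0, 665)
translate([228, 0, 665]) cube([80, 765, 49]);
translate([0, 76, 0]) rotate([0, atan2(228, 665), 0]) cube([37, 56, 703]);
translate([536, 76, 0]) mirror([1, 0, 0]) rotate([0, atan2(228, 665), 0]) cube([37, 56, 703]);
translate([0, 633, 0]) rotate([0, atan2(228, 665), 0]) cube([37, 56, 703]);
translate([536, 633, 0]) mirror([1, 0, 0]) rotate([0, atan2(228, 665), 0]) cube([37, 56, 703]);


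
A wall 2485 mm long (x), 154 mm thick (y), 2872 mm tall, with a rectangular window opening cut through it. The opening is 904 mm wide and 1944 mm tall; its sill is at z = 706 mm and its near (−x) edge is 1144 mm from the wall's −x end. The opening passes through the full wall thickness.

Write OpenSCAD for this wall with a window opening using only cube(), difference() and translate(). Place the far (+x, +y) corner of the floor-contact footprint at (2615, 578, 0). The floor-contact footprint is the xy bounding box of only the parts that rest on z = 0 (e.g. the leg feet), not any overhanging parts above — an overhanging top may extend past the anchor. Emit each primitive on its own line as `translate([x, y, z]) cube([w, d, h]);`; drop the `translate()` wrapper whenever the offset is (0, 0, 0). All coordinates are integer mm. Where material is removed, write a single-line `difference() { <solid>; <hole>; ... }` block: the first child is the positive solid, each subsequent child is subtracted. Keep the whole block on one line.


difference() { translate([130, 424, 0]) cube([2485, 154, 2872]); translate([1274, 424, 706]) cube([904, 154, 1944]); }


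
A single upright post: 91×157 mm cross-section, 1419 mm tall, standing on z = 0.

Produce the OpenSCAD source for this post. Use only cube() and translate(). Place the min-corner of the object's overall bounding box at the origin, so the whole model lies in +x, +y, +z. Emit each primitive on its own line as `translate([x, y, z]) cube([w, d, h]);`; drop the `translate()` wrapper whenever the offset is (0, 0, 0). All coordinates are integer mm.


cube([91, 157, 1419]);


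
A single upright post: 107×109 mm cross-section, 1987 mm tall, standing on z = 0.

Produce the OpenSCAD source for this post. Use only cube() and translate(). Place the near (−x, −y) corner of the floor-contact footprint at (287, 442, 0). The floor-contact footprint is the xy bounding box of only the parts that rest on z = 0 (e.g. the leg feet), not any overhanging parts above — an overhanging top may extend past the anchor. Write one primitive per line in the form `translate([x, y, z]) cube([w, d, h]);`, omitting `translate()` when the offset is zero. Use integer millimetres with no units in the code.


translate([287, 442, 0]) cube([107, 109, 1987]);


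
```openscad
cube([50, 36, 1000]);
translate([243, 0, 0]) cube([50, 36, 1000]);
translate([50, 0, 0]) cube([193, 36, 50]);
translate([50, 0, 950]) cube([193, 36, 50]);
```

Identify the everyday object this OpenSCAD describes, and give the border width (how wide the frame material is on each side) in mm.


A picture frame. The border width is 50 mm.

Four thin pieces enclosing a rectangular opening — a picture frame. The two full-height stiles are 1000 mm tall; the top rail sits at z = 950 and is 50 mm tall, so the border above the opening is 1000 − 950 = 50 mm, matching the stile x-width.


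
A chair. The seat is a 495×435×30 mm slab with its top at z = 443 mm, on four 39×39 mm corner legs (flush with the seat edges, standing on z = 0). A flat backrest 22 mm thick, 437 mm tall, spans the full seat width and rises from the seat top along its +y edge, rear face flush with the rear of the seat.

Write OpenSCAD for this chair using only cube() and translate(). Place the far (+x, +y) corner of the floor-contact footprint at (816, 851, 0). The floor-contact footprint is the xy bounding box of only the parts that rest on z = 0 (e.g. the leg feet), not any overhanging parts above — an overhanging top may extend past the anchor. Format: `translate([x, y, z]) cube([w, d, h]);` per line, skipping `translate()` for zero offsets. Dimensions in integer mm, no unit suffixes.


// leg_h = 443 - 30 = 413
translate([321, 416, 413]) cube([495, 435, 30]);
translate([321, 416, 0]) cube([39, 39, 413]);
translate([777, 416, 0]) cube([39, 39, 413]);
translate([321, 812, 0]) cube([39, 39, 413]);
translate([777, 812, 0]) cube([39, 39, 413]);
translate([321, 829, 443]) cube([495, 22, 437]);


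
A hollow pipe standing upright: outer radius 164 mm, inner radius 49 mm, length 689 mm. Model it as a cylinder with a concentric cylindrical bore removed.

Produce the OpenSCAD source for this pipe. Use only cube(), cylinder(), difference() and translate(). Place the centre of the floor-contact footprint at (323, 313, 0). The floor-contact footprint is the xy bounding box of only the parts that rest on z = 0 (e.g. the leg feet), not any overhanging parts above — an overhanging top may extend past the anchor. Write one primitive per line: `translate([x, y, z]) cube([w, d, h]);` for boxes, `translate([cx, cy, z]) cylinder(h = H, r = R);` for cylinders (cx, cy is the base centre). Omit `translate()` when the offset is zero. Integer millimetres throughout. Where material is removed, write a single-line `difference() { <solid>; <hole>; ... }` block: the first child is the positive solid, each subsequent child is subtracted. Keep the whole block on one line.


difference() { translate([323, 313, 0]) cylinder(h = 689, r = 164); translate([323, 313, 0]) cylinder(h = 689, r = 49); }


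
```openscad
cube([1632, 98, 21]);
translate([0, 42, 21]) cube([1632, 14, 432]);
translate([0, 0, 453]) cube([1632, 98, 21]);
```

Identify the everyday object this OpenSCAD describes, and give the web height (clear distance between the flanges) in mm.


An I-beam. The web height is 432 mm.

Two wide flanges with a thin centred web — an I-beam. Overall 474 mm minus two 21 mm flanges gives a web of 474 − 2·21 = 432 mm.


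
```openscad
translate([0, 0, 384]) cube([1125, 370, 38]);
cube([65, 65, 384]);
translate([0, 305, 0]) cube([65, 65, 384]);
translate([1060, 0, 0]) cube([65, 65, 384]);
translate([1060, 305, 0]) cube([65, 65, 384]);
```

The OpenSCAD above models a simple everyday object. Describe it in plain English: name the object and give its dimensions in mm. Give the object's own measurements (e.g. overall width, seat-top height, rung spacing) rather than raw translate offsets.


A long wooden bench with a 1125 mm (x) × 370 mm (y) seat, 38 mm thick, its top surface 422 mm above the floor. Four 65 mm square legs at the seat corners, flush with the edges, run from z = 0 to the seat underside.


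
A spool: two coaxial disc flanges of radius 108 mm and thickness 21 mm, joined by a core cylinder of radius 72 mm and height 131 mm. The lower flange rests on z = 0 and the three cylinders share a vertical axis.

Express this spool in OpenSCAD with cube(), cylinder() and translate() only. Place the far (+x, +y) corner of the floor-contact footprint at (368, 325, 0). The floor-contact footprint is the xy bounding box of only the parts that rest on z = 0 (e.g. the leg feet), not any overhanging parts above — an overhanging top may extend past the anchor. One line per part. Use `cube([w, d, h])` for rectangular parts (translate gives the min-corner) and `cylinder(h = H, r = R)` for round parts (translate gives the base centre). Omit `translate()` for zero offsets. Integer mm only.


translate([260, 217, 0]) cylinder(h = 21, r = 108);
translate([260, 217, 21]) cylinder(h = 131, r = 72);
translate([260, 217, 152]) cylinder(h = 21, r = 108);


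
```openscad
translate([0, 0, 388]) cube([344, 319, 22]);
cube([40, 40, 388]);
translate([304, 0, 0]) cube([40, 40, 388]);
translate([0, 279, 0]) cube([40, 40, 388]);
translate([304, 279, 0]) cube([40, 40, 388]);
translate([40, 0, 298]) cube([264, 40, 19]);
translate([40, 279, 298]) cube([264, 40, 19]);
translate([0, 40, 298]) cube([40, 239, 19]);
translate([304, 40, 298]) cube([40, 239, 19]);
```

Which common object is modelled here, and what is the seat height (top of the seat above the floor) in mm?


A stool. The seat height is 410 mm.

A 344×319×22 slab at z = 388 on four corner posts — a stool. The seat top is 388 + 22 = 410 mm.


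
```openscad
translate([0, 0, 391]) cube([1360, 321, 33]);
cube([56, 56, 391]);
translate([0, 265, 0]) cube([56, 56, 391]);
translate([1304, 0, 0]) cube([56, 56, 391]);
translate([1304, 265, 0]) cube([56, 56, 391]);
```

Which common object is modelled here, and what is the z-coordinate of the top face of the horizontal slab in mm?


A bench. The seat-top height is 424 mm.

A long slab on four corner posts — a bench. The slab sits at z = 391 with thickness 33, so the top is 391 + 33 = 424 mm.


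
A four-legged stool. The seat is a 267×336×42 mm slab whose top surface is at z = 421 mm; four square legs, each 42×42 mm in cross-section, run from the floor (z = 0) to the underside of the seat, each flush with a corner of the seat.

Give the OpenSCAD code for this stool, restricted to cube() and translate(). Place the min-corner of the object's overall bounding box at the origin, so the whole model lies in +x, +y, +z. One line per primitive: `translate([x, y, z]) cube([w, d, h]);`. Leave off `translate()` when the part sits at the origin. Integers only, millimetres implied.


translate([0, 0, 379]) cube([267, 336, 42]);
cube([42, 42, 379]);
translate([225, 0, 0]) cube([42, 42, 379]);
translate([0, 294, 0]) cube([42, 42, 379]);
translate([225, 294, 0]) cube([42, 42, 379]);


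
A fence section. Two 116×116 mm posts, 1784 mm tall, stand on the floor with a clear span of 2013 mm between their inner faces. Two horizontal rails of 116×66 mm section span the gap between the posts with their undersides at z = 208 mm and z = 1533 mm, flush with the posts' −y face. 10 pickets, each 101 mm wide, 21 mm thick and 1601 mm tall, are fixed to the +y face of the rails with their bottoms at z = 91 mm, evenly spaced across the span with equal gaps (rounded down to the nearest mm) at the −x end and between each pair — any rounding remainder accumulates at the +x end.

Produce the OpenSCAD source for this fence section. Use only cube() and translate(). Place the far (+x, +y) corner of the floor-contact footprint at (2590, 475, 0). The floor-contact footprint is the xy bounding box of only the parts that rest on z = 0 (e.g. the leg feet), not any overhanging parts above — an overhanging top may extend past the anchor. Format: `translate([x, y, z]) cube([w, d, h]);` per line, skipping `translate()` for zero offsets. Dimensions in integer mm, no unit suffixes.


translate([345, 359, 0]) cube([116, 116, 1784]);
translate([2474, 359, 0]) cube([116, 116, 1784]);
translate([461, 359, 208]) cube([2013, 116, 66]);
translate([461, 359, 1533]) cube([2013, 116, 66]);
translate([552, 475, 91]) cube([101, 21, 1601]);
translate([744, 475, 91]) cube([101, 21, 1601]);
translate([936, 475, 91]) cube([101, 21, 1601]);
translate([1128, 475, 91]) cube([101, 21, 1601]);
translate([1320, 475, 91]) cube([101, 21, 1601]);
translate([1512, 475, 91]) cube([101, 21, 1601]);
translate([1704, 475, 91]) cube([101, 21, 1601]);
translate([1896, 475, 91]) cube([101, 21, 1601]);
translate([2088, 475, 91]) cube([101, 21, 1601]);
translate([2280, 475, 91]) cube([101, 21, 1601]);


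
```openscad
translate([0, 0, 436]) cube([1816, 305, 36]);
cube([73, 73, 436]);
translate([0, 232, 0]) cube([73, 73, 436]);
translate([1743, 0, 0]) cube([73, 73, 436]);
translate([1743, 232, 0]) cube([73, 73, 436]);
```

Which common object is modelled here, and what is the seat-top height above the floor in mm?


A bench. The seat-top height is 472 mm.

A long slab on four corner posts — a bench. The slab sits at z = 436 with thickness 36, so the top is 436 + 36 = 472 mm.


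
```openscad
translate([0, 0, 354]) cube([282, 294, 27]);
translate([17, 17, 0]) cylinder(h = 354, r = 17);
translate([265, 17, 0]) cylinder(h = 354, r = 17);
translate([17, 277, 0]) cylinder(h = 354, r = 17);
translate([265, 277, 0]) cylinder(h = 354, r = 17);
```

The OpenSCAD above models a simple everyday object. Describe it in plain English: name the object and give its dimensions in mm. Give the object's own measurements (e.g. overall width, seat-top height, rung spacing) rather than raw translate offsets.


A four-legged stool. The seat is a 282×294×27 mm slab whose top surface is at z = 381 mm; four round legs, each 34 mm in diameter, run from the floor (z = 0) to the underside of the seat, each leg's axis is inset half a diameter from the nearest pair of seat edges (so the leg's bounding box is flush with the corner).


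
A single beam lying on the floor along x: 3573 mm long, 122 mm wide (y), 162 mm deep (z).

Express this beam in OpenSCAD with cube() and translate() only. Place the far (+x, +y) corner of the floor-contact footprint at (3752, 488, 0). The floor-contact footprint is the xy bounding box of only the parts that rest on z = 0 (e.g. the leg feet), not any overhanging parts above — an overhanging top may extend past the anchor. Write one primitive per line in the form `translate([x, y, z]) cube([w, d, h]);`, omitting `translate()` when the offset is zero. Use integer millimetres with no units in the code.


translate([179, 366, 0]) cube([3573, 122, 162]);


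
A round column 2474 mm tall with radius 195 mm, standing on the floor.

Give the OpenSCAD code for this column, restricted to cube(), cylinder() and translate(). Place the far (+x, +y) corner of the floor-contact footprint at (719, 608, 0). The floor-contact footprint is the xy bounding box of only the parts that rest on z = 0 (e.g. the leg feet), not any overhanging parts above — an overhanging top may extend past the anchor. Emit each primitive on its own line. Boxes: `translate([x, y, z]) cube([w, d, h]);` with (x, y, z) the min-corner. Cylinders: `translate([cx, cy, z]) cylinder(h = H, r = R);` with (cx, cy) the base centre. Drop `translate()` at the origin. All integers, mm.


translate([524, 413, 0]) cylinder(h = 2474, r = 195);


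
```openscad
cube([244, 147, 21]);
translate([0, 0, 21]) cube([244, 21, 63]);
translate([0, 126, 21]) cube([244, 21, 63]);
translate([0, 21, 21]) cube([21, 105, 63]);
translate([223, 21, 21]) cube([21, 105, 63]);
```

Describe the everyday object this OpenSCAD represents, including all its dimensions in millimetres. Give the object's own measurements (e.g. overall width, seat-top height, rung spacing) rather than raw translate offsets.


An open-topped rectangular box: outside dimensions 244×147×84 mm, with a uniform wall and base thickness of 21 mm. The base is a full 244×147 slab on the floor; four walls sit on top of the base. The front and back walls (the −y and +y sides) span the full width; the two side walls fit between them.


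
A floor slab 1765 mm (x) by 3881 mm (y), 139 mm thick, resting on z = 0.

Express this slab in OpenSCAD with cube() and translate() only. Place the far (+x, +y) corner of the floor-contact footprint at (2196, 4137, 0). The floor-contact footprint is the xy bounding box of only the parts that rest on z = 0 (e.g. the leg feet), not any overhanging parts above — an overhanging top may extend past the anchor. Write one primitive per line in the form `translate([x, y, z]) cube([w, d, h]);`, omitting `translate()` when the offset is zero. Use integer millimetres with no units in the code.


translate([431, 256, 0]) cube([1765, 3881, 139]);


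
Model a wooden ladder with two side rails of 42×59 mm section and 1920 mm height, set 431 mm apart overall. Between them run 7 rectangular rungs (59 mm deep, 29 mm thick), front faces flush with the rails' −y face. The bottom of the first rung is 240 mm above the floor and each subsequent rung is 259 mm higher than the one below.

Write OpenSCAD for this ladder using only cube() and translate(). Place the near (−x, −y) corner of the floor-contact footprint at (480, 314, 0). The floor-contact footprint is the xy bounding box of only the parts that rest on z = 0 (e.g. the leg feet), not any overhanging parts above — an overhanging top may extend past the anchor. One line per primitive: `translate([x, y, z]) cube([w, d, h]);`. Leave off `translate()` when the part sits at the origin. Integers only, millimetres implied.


translate([480, 314, 0]) cube([42, 59, 1920]);
translate([869, 314, 0]) cube([42, 59, 1920]);
translate([522, 314, 240]) cube([347, 59, 29]);
translate([522, 314, 499]) cube([347, 59, 29]);
translate([522, 314, 758]) cube([347, 59, 29]);
translate([522, 314, 1017]) cube([347, 59, 29]);
translate([522, 314, 1276]) cube([347, 59, 29]);
translate([522, 314, 1535]) cube([347, 59, 29]);
translate([522, 314, 1794]) cube([347, 59, 29]);


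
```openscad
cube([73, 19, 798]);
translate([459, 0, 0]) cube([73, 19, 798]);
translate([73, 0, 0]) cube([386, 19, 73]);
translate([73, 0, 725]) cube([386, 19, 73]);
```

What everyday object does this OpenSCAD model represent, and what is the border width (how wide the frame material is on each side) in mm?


A picture frame. The border width is 73 mm.

Four thin pieces enclosing a rectangular opening — a picture frame. The two full-height stiles are 798 mm tall; the top rail sits at z = 725 and is 73 mm tall, so the border above the opening is 798 − 725 = 73 mm, matching the stile x-width.


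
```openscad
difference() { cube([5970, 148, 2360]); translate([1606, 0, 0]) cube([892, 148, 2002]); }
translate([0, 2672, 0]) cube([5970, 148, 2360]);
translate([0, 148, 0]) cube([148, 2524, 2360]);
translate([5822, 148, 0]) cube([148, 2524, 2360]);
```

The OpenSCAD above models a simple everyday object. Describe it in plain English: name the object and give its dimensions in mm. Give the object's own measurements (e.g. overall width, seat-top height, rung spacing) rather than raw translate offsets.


A single room: four walls, each 2360 mm tall and 148 mm thick, enclosing an outside footprint 5970×2820 mm (x × y), no floor or roof. The front and back walls (−y and +y sides) run the full x-width; the side walls fit between their inner faces. A door opening 892 mm wide and 2002 mm tall is cut through the front wall from the floor up, its −x edge 1606 mm from the wall's −x end.


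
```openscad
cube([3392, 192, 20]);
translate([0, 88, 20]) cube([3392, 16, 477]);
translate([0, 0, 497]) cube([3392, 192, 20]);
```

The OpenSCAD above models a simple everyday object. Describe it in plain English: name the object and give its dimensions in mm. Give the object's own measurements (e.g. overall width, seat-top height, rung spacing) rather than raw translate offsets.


An I-beam lying along x, 3392 mm long. Overall section height 517 mm. Two flanges 192 mm wide (y) and 20 mm thick, one on the floor and one at the top; a web 16 mm thick runs between them, centred on the flange width.


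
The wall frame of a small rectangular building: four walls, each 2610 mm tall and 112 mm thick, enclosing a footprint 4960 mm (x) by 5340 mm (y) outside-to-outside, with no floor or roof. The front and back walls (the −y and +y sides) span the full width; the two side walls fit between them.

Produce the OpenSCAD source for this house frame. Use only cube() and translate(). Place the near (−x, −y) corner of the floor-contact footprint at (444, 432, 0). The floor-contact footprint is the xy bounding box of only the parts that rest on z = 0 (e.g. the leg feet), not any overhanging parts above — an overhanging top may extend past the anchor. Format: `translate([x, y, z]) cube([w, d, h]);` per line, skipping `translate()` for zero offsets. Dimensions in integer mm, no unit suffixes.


translate([444, 432, 0]) cube([4960, 112, 2610]);
translate([444, 5660, 0]) cube([4960, 112, 2610]);
translate([444, 544, 0]) cube([112, 5116, 2610]);
translate([5292, 544, 0]) cube([112, 5116, 2610]);


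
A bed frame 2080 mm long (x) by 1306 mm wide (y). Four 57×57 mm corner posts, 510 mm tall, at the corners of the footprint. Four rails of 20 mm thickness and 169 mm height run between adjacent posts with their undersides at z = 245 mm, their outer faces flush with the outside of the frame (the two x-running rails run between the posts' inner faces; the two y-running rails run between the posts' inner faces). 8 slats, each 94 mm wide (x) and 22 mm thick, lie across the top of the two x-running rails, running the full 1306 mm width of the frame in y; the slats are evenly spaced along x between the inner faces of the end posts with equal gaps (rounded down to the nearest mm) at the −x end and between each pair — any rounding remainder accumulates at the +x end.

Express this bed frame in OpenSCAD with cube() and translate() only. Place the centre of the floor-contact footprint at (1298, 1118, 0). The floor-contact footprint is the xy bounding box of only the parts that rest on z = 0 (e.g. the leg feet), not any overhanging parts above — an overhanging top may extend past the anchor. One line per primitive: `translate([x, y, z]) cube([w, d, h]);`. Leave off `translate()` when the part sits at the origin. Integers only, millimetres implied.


translate([258, 465, 0]) cube([57, 57, 510]);
translate([258, 1714, 0]) cube([57, 57, 510]);
translate([2281, 465, 0]) cube([57, 57, 510]);
translate([2281, 1714, 0]) cube([57, 57, 510]);
translate([315, 465, 245]) cube([1966, 20, 169]);
translate([315, 1751, 245]) cube([1966, 20, 169]);
translate([258, 522, 245]) cube([20, 1192, 169]);
translate([2318, 522, 245]) cube([20, 1192, 169]);
translate([449, 465, 414]) cube([94, 1306, 22]);
translate([677, 465, 414]) cube([94, 1306, 22]);
translate([905, 465, 414]) cube([94, 1306, 22]);
translate([1133, 465, 414]) cube([94, 1306, 22]);
translate([1361, 465, 414]) cube([94, 1306, 22]);
translate([1589, 465, 414]) cube([94, 1306, 22]);
translate([1817, 465, 414]) cube([94, 1306, 22]);
translate([2045, 465, 414]) cube([94, 1306, 22]);


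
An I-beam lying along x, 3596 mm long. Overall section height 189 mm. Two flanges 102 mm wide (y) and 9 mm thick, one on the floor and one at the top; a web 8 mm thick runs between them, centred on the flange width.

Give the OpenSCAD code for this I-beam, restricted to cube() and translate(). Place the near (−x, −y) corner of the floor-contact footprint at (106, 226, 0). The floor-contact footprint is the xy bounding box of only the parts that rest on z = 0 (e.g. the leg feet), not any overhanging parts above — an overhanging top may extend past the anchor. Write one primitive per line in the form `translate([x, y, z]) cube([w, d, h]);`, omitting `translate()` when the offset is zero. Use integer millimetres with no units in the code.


translate([106, 226, 0]) cube([3596, 102, 9]);
translate([106, 273, 9]) cube([3596, 8, 171]);
translate([106, 226, 180]) cube([3596, 102, 9]);


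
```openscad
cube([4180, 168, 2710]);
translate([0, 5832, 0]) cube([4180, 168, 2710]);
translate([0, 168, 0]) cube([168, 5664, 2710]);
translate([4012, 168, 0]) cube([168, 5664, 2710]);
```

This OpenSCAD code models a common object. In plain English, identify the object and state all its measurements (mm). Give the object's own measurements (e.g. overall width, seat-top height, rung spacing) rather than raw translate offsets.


The wall frame of a small rectangular building: four walls, each 2710 mm tall and 168 mm thick, enclosing a footprint 4180 mm (x) by 6000 mm (y) outside-to-outside, with no floor or roof. The front and back walls (the −y and +y sides) span the full width; the two side walls fit between them.


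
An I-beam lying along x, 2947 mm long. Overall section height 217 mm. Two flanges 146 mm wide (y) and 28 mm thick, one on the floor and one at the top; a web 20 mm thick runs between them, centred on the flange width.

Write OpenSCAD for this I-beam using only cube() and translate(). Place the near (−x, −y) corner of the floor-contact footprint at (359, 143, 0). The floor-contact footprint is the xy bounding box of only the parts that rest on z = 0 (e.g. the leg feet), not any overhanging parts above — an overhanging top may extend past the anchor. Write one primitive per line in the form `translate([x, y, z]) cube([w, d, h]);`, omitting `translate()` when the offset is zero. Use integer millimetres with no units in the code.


translate([359, 143, 0]) cube([2947, 146, 28]);
translate([359, 206, 28]) cube([2947, 20, 161]);
translate([359, 143, 189]) cube([2947, 146, 28]);


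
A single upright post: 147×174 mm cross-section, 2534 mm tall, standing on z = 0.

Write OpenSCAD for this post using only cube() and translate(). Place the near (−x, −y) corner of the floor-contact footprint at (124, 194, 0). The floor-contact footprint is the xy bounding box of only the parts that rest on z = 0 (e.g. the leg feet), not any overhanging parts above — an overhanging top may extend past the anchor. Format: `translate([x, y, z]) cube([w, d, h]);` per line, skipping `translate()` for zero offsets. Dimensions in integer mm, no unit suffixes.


translate([124, 194, 0]) cube([147, 174, 2534]);


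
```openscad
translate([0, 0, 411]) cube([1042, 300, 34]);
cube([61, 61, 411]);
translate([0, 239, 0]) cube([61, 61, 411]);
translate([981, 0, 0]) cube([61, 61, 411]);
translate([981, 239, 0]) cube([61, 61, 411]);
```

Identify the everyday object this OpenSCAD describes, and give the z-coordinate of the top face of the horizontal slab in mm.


A bench. The seat-top height is 445 mm.

A long slab on four corner posts — a bench. The slab sits at z = 411 with thickness 34, so the top is 411 + 34 = 445 mm.


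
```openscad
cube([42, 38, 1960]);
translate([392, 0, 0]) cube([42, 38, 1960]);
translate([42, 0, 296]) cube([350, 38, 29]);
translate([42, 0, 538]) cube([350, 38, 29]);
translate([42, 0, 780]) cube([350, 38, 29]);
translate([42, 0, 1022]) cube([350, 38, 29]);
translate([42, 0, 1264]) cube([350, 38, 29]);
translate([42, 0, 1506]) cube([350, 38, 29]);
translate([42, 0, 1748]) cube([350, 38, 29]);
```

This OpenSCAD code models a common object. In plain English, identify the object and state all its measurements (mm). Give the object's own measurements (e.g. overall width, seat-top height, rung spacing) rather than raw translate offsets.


A straight ladder. Two 42×38 mm vertical rails, 1960 mm tall, stand 434 mm apart (outside-to-outside) with their front faces coplanar on the −y side. 7 rungs, each 38 mm deep and 29 mm tall, span between the inner faces of the rails, front faces flush with the rails. The lowest rung's underside is at z = 296 mm and rungs are spaced 242 mm apart (underside to underside).


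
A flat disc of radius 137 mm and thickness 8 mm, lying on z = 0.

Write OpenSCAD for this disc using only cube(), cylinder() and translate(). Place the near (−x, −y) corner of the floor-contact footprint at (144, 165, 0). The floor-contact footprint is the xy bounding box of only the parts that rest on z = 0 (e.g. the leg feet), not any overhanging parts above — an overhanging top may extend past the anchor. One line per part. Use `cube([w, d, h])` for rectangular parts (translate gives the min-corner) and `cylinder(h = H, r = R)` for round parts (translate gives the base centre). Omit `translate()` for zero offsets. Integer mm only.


translate([281, 302, 0]) cylinder(h = 8, r = 137);


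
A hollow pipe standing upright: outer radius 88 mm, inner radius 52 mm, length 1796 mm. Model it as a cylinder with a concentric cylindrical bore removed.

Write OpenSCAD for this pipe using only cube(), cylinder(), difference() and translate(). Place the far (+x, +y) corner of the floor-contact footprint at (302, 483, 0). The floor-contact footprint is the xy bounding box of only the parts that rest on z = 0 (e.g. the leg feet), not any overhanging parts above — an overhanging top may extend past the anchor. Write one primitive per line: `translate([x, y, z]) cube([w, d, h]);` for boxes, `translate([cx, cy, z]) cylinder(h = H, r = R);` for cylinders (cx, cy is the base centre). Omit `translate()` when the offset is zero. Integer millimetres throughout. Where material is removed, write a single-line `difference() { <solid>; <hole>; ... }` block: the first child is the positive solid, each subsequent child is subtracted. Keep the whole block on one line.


difference() { translate([214, 395, 0]) cylinder(h = 1796, r = 88); translate([214, 395, 0]) cylinder(h = 1796, r = 52); }


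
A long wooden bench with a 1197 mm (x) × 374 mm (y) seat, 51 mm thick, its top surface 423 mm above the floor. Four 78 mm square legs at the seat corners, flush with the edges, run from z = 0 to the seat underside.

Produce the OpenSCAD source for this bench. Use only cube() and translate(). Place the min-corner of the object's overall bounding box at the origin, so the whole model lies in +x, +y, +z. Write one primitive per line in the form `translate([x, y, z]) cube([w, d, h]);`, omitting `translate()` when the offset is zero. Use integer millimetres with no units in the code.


// leg_h = 423 − 51 = 372
translate([0, 0, 372]) cube([1197, 374, 51]);
cube([78, 78, 372]);
translate([0, 296, 0]) cube([78, 78, 372]);
translate([1119, 0, 0]) cube([78, 78, 372]);
translate([1119, 296, 0]) cube([78, 78, 372]);
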